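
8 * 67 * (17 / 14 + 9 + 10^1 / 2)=57084 / 7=8154.86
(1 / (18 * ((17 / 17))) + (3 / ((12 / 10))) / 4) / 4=49 / 288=0.17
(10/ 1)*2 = 20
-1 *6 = -6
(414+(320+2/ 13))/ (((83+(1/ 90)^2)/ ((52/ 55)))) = 61845120/ 7395311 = 8.36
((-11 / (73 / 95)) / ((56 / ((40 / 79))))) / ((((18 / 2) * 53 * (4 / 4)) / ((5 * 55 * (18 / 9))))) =-0.15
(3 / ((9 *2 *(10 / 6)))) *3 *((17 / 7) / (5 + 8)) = 51 / 910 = 0.06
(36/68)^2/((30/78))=1053/1445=0.73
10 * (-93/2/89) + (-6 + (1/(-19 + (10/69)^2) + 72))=488328102/8041951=60.72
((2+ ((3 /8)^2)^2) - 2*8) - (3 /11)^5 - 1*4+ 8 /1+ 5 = -3286274677 /659664896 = -4.98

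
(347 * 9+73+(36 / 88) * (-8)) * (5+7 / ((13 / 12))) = 5232880 / 143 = 36593.57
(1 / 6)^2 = 1 / 36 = 0.03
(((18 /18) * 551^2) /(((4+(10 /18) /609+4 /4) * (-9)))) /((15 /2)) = -61631003 /68525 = -899.39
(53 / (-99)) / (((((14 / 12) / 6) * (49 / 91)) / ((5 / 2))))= -6890 / 539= -12.78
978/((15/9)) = 2934/5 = 586.80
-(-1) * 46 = 46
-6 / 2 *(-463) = 1389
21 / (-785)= -21 / 785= -0.03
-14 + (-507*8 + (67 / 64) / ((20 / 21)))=-5208193 / 1280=-4068.90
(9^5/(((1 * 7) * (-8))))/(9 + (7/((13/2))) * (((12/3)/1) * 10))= -767637/37912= -20.25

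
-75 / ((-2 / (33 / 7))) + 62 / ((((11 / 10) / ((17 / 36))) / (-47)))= -1074.17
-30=-30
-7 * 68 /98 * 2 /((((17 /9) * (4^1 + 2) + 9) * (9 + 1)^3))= -51 /106750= -0.00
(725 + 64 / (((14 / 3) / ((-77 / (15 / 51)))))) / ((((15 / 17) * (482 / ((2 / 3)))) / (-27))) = 730677 / 6025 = 121.27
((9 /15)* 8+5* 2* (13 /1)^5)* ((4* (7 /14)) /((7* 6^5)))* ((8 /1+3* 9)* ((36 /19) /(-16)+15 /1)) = 71057.53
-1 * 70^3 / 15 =-68600 / 3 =-22866.67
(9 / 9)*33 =33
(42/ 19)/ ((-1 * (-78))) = 7/ 247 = 0.03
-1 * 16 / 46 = -8 / 23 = -0.35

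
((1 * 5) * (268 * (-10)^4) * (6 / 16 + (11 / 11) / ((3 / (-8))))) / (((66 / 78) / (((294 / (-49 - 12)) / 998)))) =5334875000 / 30439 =175264.46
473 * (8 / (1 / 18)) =68112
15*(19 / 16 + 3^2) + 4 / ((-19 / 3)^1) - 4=45047 / 304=148.18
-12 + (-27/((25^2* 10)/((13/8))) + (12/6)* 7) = 99649/50000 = 1.99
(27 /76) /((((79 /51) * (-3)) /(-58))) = 13311 /3002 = 4.43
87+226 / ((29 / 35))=10433 / 29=359.76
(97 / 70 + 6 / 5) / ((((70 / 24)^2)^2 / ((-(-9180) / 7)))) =3445452288 / 73530625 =46.86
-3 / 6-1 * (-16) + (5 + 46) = 133 / 2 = 66.50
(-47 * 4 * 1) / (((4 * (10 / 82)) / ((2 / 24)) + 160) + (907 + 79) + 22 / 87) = -0.16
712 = 712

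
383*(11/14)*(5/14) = 21065/196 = 107.47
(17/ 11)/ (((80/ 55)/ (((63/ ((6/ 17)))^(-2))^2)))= 1/ 955485153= 0.00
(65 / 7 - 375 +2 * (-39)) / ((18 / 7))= -1553 / 9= -172.56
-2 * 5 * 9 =-90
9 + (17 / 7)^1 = 80 / 7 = 11.43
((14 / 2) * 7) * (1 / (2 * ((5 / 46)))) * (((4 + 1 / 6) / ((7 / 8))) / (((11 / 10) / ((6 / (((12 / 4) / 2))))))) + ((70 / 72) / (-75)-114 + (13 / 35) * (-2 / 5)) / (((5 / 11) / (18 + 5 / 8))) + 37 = -737.74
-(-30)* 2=60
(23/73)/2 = 23/146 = 0.16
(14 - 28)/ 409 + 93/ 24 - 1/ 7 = 84697/ 22904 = 3.70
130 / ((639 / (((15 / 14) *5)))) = 1625 / 1491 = 1.09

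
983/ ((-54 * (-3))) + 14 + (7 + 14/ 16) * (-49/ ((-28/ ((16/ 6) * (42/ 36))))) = 40787/ 648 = 62.94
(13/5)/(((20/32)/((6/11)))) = 624/275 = 2.27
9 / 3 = 3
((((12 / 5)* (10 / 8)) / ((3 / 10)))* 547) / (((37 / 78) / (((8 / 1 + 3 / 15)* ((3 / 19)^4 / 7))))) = 283387572 / 33753139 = 8.40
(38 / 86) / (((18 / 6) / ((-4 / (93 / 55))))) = -4180 / 11997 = -0.35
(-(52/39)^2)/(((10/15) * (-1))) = 8/3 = 2.67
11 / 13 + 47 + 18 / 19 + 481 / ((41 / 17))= 2513851 / 10127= 248.23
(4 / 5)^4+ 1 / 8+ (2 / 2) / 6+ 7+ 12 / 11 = 1450709 / 165000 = 8.79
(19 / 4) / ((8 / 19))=361 / 32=11.28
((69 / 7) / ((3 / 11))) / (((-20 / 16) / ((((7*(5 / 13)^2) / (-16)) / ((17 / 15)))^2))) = -49809375 / 528264256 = -0.09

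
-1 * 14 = -14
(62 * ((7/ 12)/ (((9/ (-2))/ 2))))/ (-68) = 217/ 918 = 0.24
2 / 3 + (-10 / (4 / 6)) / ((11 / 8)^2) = -2638 / 363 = -7.27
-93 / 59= -1.58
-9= -9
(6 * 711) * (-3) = -12798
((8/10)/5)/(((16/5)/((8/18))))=1/45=0.02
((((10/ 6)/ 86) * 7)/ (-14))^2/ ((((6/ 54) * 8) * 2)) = 25/ 473344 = 0.00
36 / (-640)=-9 / 160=-0.06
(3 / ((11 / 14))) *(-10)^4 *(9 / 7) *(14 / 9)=840000 / 11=76363.64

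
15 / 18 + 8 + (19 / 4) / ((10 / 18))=1043 / 60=17.38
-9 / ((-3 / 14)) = 42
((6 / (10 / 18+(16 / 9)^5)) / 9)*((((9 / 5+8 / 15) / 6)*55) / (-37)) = -120285 / 5715871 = -0.02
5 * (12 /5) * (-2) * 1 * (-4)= 96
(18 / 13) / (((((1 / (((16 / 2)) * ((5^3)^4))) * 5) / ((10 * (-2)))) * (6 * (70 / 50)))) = -1287774725.27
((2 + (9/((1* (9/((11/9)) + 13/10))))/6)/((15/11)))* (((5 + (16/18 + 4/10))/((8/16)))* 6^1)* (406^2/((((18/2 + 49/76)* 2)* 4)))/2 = 20191328181332/157173525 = 128465.20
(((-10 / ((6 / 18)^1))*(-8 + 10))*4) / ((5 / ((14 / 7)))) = -96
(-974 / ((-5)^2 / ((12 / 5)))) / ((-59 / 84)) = 981792 / 7375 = 133.12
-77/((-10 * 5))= 77/50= 1.54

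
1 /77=0.01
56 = 56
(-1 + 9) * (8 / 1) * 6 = 384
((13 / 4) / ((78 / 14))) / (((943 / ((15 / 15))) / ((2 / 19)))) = 7 / 107502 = 0.00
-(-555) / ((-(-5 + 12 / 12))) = 555 / 4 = 138.75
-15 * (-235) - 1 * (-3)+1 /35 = 123481 /35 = 3528.03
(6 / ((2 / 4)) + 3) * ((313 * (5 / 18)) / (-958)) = -7825 / 5748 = -1.36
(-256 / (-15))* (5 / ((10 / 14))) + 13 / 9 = 5441 / 45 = 120.91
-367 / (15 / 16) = -5872 / 15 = -391.47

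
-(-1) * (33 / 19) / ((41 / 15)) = 495 / 779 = 0.64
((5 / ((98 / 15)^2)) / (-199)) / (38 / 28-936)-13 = -4644342569 / 357257138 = -13.00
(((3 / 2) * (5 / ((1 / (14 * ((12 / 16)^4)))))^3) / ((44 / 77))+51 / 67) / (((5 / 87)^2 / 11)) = 2669291898632526519 / 28101836800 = 94986385.33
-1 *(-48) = 48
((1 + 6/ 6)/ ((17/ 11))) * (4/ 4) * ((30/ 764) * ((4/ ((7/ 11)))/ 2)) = 3630/ 22729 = 0.16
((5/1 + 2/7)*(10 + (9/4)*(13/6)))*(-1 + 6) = 3145/8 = 393.12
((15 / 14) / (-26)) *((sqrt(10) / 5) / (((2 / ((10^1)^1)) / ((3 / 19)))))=-45 *sqrt(10) / 6916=-0.02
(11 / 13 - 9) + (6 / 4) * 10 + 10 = 219 / 13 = 16.85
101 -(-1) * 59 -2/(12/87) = 291/2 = 145.50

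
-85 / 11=-7.73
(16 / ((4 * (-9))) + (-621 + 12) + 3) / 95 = -6.38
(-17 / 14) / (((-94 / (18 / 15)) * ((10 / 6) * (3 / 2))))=51 / 8225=0.01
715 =715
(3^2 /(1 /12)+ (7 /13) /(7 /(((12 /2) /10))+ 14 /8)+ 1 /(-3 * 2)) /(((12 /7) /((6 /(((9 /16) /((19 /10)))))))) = 10295530 /8073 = 1275.30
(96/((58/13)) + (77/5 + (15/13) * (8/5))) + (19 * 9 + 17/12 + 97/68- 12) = 19285309/96135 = 200.61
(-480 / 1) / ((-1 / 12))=5760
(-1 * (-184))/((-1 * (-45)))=184/45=4.09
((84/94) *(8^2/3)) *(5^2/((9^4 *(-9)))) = -22400/2775303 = -0.01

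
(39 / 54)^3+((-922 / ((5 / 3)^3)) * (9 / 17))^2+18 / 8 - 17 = 292368107930887 / 26335125000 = 11101.83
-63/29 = -2.17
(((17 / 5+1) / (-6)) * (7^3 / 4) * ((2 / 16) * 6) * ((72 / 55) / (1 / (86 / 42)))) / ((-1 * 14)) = 903 / 100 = 9.03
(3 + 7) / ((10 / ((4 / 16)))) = 1 / 4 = 0.25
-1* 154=-154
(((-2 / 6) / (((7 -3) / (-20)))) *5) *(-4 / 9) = -100 / 27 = -3.70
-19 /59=-0.32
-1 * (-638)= 638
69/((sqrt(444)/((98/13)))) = 1127 * sqrt(111)/481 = 24.69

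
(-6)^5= -7776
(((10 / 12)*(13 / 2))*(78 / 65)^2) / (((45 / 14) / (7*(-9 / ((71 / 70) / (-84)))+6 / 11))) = 247232804 / 19525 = 12662.37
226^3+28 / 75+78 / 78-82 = 865732153 / 75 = 11543095.37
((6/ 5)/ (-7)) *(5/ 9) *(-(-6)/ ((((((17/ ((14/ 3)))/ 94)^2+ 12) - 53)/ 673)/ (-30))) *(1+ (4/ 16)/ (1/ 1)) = -351.76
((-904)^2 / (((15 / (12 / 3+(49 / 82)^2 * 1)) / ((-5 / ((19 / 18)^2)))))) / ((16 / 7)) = -282814605108 / 606841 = -466044.00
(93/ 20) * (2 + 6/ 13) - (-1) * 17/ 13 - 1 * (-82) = 6159/ 65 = 94.75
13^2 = 169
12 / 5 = 2.40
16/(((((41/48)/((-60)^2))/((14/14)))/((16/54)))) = 19980.49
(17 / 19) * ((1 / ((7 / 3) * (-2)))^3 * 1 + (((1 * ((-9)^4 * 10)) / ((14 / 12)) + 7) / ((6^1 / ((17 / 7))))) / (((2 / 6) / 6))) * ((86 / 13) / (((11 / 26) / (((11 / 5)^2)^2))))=1094029336438797 / 8146250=134298522.20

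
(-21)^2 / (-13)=-441 / 13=-33.92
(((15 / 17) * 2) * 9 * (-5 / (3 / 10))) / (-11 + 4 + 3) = 1125 / 17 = 66.18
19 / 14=1.36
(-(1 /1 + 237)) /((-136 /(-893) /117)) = -731367 /4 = -182841.75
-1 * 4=-4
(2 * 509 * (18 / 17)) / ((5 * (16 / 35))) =32067 / 68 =471.57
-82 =-82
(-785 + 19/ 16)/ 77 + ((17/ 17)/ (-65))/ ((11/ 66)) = -822557/ 80080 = -10.27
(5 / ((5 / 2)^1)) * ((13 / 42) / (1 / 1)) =13 / 21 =0.62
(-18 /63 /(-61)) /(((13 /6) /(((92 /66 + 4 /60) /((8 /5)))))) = 241 /122122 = 0.00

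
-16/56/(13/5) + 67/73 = 5367/6643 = 0.81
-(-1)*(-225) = -225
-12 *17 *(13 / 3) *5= -4420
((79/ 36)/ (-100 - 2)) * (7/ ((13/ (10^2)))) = -13825/ 11934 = -1.16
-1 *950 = -950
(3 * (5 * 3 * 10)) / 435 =30 / 29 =1.03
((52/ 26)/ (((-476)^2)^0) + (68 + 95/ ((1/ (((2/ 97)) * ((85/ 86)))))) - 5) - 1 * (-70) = 571160/ 4171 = 136.94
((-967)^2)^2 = 874391437921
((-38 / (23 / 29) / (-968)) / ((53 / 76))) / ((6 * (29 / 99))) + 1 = 27901 / 26818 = 1.04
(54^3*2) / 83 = 314928 / 83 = 3794.31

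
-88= -88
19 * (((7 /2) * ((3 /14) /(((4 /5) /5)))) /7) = 1425 /112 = 12.72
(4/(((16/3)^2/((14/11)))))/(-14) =-9/704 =-0.01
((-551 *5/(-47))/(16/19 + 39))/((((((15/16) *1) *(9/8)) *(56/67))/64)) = 718257152/6724431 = 106.81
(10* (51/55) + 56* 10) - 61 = 5591/11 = 508.27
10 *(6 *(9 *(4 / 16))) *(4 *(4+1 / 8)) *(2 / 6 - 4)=-16335 / 2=-8167.50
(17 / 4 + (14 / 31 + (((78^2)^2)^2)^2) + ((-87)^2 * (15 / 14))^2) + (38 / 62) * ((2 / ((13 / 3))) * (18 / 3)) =74138665575389094464511559868617079 / 39494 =1877213388752445800995381000000.00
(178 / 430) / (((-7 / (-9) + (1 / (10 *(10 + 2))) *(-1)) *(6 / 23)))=24564 / 11911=2.06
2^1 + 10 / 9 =28 / 9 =3.11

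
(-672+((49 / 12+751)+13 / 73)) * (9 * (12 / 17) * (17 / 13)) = 691.71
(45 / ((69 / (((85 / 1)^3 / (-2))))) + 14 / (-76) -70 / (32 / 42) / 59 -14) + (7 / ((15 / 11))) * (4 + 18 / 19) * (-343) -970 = -649592031709 / 3093960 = -209954.89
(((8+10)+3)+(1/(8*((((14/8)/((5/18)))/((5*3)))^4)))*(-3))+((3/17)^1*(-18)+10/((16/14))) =64017389/4408236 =14.52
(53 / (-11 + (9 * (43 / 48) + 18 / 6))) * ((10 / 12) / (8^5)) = 265 / 12288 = 0.02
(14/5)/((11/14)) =196/55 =3.56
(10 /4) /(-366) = -5 /732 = -0.01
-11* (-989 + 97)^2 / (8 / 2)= -2188076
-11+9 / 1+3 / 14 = -1.79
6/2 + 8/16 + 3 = 13/2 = 6.50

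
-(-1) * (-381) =-381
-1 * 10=-10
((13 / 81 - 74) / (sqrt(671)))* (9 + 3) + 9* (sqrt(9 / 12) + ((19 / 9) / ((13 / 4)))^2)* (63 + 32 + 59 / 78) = 1075.78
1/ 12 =0.08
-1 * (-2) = 2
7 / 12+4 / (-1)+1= -29 / 12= -2.42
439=439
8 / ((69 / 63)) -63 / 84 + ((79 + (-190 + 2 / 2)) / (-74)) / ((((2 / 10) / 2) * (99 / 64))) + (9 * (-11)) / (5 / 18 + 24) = 7035157 / 582084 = 12.09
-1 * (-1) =1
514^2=264196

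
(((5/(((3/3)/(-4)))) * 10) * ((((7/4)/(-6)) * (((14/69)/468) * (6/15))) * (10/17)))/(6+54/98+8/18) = 24010/28225899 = 0.00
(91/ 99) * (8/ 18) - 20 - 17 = -32603/ 891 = -36.59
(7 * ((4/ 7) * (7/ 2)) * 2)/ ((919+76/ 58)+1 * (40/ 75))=12180/ 400567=0.03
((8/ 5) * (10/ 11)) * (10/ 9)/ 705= 32/ 13959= 0.00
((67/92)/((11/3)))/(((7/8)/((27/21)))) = 3618/12397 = 0.29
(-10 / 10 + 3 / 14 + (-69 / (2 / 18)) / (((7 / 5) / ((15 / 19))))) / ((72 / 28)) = -93359 / 684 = -136.49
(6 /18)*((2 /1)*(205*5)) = 2050 /3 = 683.33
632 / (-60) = -10.53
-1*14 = -14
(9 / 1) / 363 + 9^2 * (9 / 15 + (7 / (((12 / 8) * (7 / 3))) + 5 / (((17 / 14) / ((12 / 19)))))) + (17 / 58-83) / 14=415.37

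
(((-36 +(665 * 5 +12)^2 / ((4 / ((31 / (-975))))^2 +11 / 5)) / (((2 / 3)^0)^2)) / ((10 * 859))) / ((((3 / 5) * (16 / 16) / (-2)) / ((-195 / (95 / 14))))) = 9239817584998 / 1241384579291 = 7.44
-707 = -707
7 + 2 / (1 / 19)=45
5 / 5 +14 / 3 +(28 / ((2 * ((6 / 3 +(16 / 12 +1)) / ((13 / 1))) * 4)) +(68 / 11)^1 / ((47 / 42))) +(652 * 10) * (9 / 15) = 12202309 / 3102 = 3933.69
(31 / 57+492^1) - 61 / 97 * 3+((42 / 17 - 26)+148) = 57817712 / 93993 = 615.13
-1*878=-878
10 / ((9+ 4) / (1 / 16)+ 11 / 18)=36 / 751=0.05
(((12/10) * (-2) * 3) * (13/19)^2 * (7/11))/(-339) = 0.01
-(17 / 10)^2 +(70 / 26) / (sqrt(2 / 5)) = -289 / 100 +35 * sqrt(10) / 26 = 1.37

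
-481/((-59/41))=19721/59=334.25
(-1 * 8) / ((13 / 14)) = -112 / 13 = -8.62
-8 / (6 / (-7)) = 28 / 3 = 9.33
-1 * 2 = -2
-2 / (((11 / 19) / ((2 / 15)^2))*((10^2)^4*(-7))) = 19 / 216562500000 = 0.00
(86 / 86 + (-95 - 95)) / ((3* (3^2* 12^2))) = -7 / 144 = -0.05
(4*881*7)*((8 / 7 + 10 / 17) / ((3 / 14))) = 10163216 / 51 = 199278.75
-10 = -10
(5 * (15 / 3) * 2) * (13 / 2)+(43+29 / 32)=11805 / 32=368.91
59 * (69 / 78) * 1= 1357 / 26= 52.19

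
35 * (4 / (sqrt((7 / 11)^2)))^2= 9680 / 7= 1382.86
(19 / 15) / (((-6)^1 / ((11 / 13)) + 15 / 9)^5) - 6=-5513227764459 / 918829984495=-6.00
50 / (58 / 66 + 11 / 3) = 11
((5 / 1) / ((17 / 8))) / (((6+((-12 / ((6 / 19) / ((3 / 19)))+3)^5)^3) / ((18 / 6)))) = -40 / 81310439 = -0.00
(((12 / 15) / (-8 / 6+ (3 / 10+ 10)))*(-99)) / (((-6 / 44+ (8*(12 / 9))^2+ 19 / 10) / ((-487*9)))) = 5154933960 / 15384917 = 335.06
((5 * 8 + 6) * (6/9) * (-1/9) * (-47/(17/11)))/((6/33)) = 261602/459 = 569.94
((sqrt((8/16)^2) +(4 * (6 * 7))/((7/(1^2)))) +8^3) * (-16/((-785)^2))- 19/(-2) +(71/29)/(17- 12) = 356542893/35741050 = 9.98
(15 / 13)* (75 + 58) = 1995 / 13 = 153.46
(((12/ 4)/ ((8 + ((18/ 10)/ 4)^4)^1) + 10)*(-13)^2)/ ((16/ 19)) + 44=2125.75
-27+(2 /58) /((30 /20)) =-2347 /87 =-26.98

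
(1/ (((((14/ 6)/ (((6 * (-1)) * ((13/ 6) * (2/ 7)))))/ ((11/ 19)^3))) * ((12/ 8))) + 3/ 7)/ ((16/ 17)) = 1272059/ 5377456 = 0.24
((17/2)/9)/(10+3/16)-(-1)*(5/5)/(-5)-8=-8.11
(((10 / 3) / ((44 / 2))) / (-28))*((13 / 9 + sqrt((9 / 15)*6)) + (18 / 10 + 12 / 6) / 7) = -313 / 29106 - sqrt(10) / 308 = -0.02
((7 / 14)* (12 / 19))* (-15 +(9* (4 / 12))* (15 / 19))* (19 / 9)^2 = -160 / 9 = -17.78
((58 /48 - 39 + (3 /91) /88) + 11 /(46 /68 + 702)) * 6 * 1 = -221240879 /976118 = -226.65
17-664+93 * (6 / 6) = -554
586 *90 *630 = 33226200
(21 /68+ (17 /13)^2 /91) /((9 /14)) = 342611 /672282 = 0.51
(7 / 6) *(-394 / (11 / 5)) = -6895 / 33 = -208.94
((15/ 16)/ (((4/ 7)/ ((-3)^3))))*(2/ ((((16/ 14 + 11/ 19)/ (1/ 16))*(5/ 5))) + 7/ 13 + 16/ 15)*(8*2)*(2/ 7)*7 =-113277339/ 47632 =-2378.18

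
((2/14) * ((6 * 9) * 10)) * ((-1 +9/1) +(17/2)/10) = 4779/7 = 682.71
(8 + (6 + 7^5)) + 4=16825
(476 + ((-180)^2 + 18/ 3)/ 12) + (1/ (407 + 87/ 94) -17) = 242302243/ 76690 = 3159.50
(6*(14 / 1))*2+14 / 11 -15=1697 / 11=154.27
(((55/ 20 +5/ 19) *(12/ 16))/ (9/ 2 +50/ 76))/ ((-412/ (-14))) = 687/ 46144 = 0.01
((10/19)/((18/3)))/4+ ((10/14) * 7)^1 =1145/228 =5.02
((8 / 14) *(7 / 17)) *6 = 24 / 17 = 1.41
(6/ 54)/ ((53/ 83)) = 83/ 477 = 0.17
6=6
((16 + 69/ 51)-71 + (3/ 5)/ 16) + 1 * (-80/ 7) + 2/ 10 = -617259/ 9520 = -64.84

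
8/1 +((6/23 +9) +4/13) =5253/299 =17.57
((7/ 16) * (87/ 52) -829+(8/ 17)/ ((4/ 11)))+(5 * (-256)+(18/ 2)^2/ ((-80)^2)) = -2980085999/ 1414400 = -2106.96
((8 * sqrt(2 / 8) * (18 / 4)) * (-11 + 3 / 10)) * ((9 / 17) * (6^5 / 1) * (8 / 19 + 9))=-12063631968 / 1615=-7469741.16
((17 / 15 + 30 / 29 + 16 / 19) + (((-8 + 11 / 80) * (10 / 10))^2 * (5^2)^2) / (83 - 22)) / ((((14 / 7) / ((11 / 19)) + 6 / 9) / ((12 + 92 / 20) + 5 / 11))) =38522628601933 / 14627507200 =2633.57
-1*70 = -70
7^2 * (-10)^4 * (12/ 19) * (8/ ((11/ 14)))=658560000/ 209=3151004.78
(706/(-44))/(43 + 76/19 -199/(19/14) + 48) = 6707/21582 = 0.31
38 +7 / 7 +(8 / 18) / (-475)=166721 / 4275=39.00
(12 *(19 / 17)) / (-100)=-57 / 425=-0.13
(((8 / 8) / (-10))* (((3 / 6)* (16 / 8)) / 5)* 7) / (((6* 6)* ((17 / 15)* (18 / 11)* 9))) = -77 / 330480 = -0.00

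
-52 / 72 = -13 / 18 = -0.72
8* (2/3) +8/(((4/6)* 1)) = 52/3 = 17.33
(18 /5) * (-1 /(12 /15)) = -9 /2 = -4.50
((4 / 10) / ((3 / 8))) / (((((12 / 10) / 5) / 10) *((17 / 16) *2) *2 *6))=800 / 459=1.74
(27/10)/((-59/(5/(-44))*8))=27/41536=0.00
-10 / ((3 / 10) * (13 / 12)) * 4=-1600 / 13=-123.08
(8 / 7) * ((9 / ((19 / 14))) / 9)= 16 / 19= 0.84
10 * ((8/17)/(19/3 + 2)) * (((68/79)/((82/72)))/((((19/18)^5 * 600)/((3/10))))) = 816293376/5012552913125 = 0.00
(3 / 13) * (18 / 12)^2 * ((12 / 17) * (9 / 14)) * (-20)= -7290 / 1547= -4.71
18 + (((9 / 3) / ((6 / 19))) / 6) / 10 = 2179 / 120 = 18.16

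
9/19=0.47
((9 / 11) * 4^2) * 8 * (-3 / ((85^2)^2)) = -3456 / 574206875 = -0.00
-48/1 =-48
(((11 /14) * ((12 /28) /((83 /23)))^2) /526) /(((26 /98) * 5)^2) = 366597 /30619538300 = 0.00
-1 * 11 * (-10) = 110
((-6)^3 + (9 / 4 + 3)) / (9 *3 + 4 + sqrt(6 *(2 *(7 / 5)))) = -130665 / 18884 + 843 *sqrt(105) / 9442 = -6.00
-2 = -2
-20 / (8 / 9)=-45 / 2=-22.50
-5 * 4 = -20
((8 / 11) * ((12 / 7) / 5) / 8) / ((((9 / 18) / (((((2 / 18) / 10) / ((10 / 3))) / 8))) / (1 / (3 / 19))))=19 / 115500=0.00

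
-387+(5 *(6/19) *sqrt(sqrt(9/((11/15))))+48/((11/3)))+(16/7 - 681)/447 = -12921838/34419+30 *33^(3/4) *5^(1/4)/209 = -372.47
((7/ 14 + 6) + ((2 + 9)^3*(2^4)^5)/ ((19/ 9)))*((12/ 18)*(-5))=-125608920275/ 57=-2203665267.98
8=8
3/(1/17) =51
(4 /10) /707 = 2 /3535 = 0.00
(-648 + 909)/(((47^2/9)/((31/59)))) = 72819/130331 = 0.56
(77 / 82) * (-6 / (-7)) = 33 / 41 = 0.80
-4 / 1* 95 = -380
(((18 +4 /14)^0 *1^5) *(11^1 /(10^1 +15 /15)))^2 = 1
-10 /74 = -0.14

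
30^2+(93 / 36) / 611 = 900.00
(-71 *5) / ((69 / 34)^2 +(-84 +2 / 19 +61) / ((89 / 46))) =693952580 / 15080709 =46.02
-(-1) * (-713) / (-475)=713 / 475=1.50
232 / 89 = 2.61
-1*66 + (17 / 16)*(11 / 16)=-16709 / 256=-65.27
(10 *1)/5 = 2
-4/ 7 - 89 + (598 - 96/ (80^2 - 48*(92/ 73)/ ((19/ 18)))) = 978396917/ 1924412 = 508.41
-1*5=-5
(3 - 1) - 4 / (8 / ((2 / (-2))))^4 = 2047 / 1024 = 2.00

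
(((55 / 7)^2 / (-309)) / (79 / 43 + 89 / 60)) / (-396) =59125 / 389138841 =0.00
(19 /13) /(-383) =-19 /4979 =-0.00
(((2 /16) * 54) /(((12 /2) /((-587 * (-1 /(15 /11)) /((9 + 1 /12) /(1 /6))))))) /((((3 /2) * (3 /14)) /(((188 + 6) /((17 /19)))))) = 5994.01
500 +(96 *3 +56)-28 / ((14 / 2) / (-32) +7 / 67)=38116 / 35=1089.03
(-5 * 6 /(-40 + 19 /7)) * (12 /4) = 2.41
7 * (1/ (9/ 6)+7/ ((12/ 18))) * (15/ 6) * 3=2345/ 4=586.25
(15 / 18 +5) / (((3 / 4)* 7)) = 10 / 9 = 1.11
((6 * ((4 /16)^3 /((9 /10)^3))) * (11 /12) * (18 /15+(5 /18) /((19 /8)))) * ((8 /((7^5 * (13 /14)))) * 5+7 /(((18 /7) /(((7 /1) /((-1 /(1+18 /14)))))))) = -236781149275 /35018832303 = -6.76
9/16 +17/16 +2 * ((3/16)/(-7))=1.57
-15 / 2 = -7.50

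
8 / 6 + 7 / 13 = 73 / 39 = 1.87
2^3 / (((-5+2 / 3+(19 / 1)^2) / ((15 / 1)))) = 36 / 107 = 0.34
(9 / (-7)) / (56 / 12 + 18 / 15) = -0.22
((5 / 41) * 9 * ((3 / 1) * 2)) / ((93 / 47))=4230 / 1271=3.33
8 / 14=4 / 7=0.57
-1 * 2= -2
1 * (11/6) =11/6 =1.83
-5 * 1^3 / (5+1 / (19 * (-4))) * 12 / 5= -912 / 379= -2.41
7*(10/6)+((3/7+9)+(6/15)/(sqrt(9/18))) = 2*sqrt(2)/5+443/21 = 21.66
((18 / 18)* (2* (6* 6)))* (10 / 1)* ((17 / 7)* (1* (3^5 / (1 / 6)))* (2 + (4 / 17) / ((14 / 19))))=289733760 / 49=5912933.88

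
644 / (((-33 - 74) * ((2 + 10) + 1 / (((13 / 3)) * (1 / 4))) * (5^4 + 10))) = -299 / 407670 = -0.00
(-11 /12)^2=121 /144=0.84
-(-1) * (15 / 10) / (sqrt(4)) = 3 / 4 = 0.75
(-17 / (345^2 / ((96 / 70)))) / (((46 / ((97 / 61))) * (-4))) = 3298 / 1948240875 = 0.00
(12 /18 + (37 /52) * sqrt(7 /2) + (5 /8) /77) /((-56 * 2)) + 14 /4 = 3.48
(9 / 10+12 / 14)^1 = 123 / 70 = 1.76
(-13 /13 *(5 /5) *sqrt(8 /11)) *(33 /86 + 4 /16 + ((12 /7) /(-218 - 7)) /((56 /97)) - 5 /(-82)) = -0.58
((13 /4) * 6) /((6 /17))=221 /4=55.25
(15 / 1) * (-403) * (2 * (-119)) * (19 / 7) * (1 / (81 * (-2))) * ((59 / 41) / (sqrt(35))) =-7679971 * sqrt(35) / 7749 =-5863.38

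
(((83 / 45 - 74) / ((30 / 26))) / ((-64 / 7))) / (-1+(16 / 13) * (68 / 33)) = 42253211 / 9489600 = 4.45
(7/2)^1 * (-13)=-91/2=-45.50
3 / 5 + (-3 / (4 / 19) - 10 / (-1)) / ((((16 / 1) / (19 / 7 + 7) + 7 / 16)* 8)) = 1957 / 5670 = 0.35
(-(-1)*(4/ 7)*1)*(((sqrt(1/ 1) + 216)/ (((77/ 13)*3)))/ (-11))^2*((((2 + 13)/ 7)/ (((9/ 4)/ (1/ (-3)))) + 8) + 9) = 682767436/ 58110129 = 11.75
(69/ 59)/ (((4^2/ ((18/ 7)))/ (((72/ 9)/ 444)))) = 207/ 61124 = 0.00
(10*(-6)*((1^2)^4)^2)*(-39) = 2340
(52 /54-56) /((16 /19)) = -14117 /216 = -65.36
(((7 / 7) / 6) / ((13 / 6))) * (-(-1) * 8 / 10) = 4 / 65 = 0.06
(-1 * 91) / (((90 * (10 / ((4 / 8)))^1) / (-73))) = 6643 / 1800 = 3.69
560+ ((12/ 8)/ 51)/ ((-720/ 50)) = 1370875/ 2448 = 560.00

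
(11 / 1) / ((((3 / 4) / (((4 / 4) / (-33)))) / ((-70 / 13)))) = 280 / 117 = 2.39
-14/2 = -7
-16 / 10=-8 / 5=-1.60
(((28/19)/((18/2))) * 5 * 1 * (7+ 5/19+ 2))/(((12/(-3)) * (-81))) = 6160/263169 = 0.02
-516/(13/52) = -2064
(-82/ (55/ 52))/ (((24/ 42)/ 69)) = -514878/ 55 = -9361.42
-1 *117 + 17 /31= -3610 /31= -116.45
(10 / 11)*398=3980 / 11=361.82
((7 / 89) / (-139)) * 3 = -21 / 12371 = -0.00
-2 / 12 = -0.17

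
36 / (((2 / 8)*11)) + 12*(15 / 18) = 254 / 11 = 23.09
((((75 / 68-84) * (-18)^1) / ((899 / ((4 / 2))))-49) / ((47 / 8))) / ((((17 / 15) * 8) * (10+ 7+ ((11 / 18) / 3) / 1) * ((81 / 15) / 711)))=-74455991100 / 11344127693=-6.56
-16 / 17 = -0.94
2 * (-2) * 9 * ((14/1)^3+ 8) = -99072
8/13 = 0.62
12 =12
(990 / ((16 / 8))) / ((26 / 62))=15345 / 13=1180.38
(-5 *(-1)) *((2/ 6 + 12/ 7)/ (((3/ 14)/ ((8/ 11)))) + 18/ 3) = 6410/ 99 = 64.75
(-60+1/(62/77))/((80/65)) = -47359/992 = -47.74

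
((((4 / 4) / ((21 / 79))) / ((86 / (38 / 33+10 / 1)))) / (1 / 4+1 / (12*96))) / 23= 80896 / 956879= 0.08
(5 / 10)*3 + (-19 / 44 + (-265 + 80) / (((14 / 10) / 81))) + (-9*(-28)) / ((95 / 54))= -308963981 / 29260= -10559.26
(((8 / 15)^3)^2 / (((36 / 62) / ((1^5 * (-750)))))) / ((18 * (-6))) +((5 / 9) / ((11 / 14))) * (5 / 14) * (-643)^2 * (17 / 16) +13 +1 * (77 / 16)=110949.80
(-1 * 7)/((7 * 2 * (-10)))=1/20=0.05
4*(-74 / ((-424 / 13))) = 9.08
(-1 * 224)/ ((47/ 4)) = -896/ 47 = -19.06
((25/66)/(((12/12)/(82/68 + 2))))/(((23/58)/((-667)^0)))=79025/25806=3.06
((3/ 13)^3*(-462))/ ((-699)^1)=4158/ 511901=0.01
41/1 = 41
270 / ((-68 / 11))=-1485 / 34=-43.68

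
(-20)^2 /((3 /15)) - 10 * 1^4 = 1990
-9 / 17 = -0.53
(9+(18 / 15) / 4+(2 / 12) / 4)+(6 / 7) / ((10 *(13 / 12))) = 9.42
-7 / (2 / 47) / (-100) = 329 / 200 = 1.64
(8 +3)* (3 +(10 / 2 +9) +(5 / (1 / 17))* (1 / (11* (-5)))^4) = 187.00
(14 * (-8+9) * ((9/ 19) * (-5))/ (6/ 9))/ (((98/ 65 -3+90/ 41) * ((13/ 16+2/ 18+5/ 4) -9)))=362653200/ 34982021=10.37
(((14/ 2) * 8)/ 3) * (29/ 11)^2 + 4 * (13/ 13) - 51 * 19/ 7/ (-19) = 141.03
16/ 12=4/ 3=1.33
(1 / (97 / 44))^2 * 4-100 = -933156 / 9409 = -99.18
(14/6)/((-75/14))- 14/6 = -623/225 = -2.77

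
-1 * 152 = -152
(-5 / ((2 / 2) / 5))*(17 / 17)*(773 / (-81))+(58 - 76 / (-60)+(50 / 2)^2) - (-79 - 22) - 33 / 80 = 1326371 / 1296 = 1023.43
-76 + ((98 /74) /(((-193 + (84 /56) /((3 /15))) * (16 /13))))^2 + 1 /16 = -75.94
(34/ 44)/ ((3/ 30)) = 85/ 11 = 7.73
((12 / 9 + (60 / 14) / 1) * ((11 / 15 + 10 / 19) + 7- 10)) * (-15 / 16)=3658 / 399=9.17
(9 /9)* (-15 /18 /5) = -1 /6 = -0.17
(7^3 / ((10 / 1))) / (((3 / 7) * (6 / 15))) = 2401 / 12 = 200.08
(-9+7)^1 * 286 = -572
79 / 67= 1.18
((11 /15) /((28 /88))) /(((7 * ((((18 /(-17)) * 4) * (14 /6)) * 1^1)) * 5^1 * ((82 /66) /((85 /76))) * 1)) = -384659 /64127280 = -0.01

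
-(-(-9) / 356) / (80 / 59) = -531 / 28480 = -0.02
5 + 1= 6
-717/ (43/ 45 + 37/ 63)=-8365/ 18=-464.72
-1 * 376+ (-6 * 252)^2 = 2285768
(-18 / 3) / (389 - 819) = 3 / 215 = 0.01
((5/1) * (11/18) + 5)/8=145/144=1.01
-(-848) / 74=424 / 37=11.46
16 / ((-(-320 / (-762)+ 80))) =-381 / 1915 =-0.20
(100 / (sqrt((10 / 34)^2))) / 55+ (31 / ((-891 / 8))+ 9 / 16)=92179 / 14256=6.47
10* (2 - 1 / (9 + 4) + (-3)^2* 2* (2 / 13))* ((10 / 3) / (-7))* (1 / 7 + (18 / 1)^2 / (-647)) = 9888100 / 1236417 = 8.00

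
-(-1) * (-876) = -876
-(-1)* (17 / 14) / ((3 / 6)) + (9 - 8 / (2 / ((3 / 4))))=59 / 7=8.43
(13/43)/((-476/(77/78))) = -11/17544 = -0.00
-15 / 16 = -0.94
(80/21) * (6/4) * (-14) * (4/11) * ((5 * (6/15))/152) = -80/209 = -0.38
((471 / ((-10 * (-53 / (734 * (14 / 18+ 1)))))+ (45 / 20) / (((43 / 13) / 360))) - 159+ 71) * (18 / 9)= 90009884 / 34185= 2633.02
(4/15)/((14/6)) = 4/35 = 0.11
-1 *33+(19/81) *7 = -2540/81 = -31.36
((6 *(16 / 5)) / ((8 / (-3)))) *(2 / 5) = -72 / 25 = -2.88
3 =3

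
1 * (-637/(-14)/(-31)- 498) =-499.47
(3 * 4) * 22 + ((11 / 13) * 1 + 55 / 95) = 65560 / 247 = 265.43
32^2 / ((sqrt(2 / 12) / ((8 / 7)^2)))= 65536*sqrt(6) / 49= 3276.12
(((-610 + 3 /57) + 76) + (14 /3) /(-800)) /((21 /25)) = -12174133 /19152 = -635.66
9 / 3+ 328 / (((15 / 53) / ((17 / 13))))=1518.53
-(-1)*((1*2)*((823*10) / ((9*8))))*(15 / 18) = 20575 / 108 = 190.51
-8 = -8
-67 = -67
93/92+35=3313/92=36.01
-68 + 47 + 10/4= -37/2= -18.50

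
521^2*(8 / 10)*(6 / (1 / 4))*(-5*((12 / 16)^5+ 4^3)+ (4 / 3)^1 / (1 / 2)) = -265603118413 / 160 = -1660019490.08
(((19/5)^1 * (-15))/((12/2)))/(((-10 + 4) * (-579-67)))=-1/408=-0.00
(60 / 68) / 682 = 15 / 11594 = 0.00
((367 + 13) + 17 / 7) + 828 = 8473 / 7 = 1210.43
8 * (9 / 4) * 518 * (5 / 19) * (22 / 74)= 13860 / 19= 729.47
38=38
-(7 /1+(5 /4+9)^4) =-11045.13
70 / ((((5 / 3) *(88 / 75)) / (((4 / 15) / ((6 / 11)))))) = 35 / 2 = 17.50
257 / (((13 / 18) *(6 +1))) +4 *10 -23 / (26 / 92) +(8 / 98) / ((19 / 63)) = 16808 / 1729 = 9.72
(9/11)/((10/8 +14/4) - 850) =-12/12397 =-0.00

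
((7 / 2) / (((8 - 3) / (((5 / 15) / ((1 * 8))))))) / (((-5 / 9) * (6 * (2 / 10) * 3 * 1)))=-7 / 480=-0.01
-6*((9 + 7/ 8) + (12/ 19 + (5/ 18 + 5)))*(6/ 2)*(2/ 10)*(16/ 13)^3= -1700864/ 16055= -105.94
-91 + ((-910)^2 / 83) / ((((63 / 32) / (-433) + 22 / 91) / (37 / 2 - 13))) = 5740554782053 / 24825217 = 231238.86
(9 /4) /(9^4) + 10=29161 /2916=10.00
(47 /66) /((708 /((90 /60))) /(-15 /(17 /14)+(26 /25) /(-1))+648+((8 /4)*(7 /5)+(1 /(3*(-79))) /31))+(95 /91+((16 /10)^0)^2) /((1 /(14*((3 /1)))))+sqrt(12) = 2*sqrt(3)+790034836352953 /9202790742574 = 89.31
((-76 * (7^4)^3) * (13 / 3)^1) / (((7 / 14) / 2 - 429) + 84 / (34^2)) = 2258360238329104 / 212379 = 10633632507.59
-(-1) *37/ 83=37/ 83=0.45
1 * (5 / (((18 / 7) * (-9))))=-35 / 162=-0.22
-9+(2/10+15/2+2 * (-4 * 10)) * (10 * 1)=-732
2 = 2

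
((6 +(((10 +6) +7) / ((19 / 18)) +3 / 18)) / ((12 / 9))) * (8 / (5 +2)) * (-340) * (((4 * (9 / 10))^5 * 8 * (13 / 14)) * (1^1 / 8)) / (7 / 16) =-42587960343552 / 4073125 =-10455844.18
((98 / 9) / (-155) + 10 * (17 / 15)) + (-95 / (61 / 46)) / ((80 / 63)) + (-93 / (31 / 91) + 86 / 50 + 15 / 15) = -1073670509 / 3403800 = -315.43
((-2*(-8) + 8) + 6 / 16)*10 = 975 / 4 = 243.75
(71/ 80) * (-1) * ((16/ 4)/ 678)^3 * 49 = -3479/ 389582190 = -0.00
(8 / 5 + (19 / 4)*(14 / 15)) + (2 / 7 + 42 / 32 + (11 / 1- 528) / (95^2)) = 22968193 / 3032400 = 7.57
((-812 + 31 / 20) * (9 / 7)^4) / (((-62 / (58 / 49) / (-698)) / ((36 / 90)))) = -1076340507129 / 91177975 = -11804.83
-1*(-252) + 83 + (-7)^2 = 384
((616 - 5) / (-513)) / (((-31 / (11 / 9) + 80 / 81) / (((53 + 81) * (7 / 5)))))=18912894 / 2063305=9.17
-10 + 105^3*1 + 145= 1157760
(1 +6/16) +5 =51/8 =6.38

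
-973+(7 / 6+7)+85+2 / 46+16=-863.79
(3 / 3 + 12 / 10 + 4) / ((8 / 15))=93 / 8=11.62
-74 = -74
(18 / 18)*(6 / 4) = 1.50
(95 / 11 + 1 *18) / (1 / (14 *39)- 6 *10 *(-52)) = 159978 / 18738731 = 0.01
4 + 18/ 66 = 47/ 11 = 4.27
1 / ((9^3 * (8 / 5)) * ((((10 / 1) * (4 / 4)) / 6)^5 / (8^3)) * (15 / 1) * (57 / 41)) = 2624 / 1603125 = 0.00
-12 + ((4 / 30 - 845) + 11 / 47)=-603926 / 705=-856.63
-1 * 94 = -94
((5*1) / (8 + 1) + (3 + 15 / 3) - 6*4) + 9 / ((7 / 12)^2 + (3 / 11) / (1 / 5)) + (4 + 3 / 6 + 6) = 16397 / 48582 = 0.34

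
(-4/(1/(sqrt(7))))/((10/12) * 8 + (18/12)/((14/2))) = -1.54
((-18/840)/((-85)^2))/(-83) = 3/83954500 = 0.00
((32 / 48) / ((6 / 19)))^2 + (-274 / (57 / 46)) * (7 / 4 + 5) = -2290220 / 1539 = -1488.12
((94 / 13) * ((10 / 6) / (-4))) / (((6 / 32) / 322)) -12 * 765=-1679420 / 117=-14354.02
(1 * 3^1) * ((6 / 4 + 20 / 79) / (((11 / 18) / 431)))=3223449 / 869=3709.38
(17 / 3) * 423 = 2397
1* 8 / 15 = 0.53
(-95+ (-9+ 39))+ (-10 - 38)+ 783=670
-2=-2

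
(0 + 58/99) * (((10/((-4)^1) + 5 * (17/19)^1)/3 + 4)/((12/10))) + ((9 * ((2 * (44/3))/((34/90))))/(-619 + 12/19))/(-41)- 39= -36.70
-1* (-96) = 96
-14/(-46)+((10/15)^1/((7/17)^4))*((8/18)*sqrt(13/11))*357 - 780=-17933/23+11358856*sqrt(143)/33957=3220.43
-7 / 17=-0.41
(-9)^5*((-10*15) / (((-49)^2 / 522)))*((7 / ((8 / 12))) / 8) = 3467652525 / 1372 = 2527443.53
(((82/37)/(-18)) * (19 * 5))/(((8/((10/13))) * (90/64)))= -31160/38961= -0.80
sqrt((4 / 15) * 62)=2 * sqrt(930) / 15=4.07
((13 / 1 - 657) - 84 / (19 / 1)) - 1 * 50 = -13270 / 19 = -698.42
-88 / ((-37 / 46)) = 4048 / 37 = 109.41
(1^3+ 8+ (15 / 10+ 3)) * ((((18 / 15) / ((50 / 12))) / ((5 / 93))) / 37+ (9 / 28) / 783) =73609677 / 37555000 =1.96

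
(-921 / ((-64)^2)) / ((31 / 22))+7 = 434285 / 63488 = 6.84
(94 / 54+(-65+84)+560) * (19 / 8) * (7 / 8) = 32585 / 27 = 1206.85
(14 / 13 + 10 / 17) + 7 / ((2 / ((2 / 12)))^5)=91571723 / 54991872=1.67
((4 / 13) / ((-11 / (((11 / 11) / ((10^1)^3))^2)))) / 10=-1 / 357500000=-0.00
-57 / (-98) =57 / 98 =0.58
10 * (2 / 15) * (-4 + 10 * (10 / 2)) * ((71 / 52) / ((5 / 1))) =16.75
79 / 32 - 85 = -2641 / 32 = -82.53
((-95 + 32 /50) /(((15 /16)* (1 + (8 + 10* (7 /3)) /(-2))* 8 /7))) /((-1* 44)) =-16513 /121000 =-0.14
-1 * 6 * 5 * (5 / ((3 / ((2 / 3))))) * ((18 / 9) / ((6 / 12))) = -400 / 3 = -133.33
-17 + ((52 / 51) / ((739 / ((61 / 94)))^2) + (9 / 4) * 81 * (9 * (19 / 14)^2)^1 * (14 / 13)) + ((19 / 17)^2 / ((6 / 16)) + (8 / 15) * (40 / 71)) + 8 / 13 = 58399927105274248615 / 18020721023025448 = 3240.71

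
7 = 7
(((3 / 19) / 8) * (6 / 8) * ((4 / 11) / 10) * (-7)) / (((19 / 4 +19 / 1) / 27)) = -1701 / 397100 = -0.00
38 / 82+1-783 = -32043 / 41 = -781.54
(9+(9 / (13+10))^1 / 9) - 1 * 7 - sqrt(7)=47 / 23 - sqrt(7)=-0.60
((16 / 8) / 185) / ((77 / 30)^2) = 360 / 219373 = 0.00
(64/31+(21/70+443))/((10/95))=4230.96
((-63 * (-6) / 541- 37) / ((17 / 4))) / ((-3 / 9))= 235668 / 9197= 25.62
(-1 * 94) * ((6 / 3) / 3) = -188 / 3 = -62.67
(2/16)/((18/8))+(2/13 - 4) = -887/234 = -3.79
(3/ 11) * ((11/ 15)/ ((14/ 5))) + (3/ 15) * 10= 2.07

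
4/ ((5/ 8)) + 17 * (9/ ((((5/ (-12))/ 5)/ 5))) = -45868/ 5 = -9173.60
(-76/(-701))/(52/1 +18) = 38/24535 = 0.00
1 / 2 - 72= -143 / 2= -71.50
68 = 68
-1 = -1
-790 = -790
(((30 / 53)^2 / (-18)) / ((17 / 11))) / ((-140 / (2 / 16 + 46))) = 20295 / 5348336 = 0.00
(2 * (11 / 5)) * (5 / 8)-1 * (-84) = 347 / 4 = 86.75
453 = 453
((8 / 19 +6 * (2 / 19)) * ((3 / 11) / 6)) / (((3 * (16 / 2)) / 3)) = 5 / 836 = 0.01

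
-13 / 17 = -0.76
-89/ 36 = -2.47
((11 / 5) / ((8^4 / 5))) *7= 77 / 4096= 0.02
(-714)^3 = -363994344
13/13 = 1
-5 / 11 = -0.45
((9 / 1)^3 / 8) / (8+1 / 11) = 8019 / 712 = 11.26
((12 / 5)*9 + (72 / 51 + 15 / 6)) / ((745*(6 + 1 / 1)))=4337 / 886550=0.00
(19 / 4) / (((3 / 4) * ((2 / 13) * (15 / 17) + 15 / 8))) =33592 / 10665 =3.15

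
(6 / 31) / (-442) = -3 / 6851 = -0.00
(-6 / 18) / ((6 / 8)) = -4 / 9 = -0.44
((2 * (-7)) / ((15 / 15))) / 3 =-14 / 3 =-4.67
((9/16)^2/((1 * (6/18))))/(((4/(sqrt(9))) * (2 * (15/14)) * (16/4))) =1701/20480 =0.08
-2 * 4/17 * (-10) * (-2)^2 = 320/17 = 18.82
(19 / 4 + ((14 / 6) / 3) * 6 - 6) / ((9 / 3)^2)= 41 / 108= 0.38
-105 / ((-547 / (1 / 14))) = 15 / 1094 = 0.01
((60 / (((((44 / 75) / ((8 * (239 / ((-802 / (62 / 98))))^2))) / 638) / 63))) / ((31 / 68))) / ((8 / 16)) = 282845598732000 / 55154743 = 5128218.96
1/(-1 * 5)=-1/5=-0.20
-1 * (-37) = 37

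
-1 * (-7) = 7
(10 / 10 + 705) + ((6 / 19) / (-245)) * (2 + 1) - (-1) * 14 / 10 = 3292929 / 4655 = 707.40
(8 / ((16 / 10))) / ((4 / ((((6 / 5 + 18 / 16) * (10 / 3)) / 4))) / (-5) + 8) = 775 / 1176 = 0.66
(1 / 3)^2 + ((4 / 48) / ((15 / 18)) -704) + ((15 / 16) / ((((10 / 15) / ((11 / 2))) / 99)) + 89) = 434633 / 2880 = 150.91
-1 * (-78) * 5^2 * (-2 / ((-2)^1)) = 1950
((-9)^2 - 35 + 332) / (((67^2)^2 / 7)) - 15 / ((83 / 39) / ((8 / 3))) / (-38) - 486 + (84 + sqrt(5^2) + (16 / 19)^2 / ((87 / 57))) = -364979662641575 / 921571216693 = -396.04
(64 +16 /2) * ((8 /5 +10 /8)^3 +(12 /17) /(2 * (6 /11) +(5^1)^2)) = 8141513823 /4879000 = 1668.68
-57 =-57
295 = 295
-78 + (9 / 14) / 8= -8727 / 112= -77.92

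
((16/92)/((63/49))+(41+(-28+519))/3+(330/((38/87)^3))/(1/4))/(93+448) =22743142189/768118833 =29.61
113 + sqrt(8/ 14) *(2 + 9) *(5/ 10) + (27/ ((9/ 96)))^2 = 83061.16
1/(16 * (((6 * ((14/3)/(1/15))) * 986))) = 1/6625920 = 0.00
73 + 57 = 130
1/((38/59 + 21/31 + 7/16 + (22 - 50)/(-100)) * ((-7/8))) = -5852800/10442061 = -0.56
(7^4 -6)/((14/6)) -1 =7178/7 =1025.43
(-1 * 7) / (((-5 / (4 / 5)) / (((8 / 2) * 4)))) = 448 / 25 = 17.92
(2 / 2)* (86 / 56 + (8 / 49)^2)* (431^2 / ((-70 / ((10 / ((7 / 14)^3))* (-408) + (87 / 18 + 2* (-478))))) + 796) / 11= 12661251.32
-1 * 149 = -149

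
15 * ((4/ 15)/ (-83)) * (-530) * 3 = 6360/ 83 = 76.63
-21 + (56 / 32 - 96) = -461 / 4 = -115.25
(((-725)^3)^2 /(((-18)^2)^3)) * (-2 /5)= -29044107470703125 /17006112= -1707862883.10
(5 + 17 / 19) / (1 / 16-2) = -1792 / 589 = -3.04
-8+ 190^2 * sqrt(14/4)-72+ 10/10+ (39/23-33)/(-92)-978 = -558973/529+ 18050 * sqrt(14) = 66480.26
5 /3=1.67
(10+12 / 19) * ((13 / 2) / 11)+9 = 15.28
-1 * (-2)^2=-4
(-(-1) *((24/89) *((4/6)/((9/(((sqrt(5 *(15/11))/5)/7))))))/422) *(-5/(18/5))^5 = -9765625 *sqrt(33)/3073818606012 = -0.00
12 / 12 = 1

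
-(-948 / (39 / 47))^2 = -220581904 / 169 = -1305218.37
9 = 9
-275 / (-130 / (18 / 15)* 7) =33 / 91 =0.36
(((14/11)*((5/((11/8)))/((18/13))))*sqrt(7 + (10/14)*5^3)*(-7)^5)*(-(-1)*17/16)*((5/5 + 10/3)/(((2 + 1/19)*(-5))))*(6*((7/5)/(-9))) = -494008151*sqrt(4718)/147015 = -230808.31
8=8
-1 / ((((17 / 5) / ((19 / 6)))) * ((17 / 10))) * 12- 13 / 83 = -161457 / 23987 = -6.73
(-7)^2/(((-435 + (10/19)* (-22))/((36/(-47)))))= 33516/398795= 0.08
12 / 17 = 0.71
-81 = -81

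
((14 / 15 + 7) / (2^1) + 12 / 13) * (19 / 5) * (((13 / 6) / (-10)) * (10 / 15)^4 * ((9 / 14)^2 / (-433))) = 36233 / 47738250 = 0.00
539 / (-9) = -59.89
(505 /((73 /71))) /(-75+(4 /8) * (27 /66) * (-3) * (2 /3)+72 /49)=-38651690 /5818611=-6.64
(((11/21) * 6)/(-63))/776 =-11/171108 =-0.00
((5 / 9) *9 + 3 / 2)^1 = 13 / 2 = 6.50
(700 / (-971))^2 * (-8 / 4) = -980000 / 942841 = -1.04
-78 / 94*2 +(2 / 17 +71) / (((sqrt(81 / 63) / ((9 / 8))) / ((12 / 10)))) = -78 / 47 +10881*sqrt(7) / 340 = 83.01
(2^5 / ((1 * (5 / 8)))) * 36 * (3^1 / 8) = 691.20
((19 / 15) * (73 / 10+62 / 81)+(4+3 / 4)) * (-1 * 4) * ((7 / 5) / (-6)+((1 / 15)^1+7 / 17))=-363679 / 24786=-14.67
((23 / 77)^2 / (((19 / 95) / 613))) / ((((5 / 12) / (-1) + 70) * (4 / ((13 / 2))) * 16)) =12646803 / 31684576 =0.40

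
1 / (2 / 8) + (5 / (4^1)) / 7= 117 / 28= 4.18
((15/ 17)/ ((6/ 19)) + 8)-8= 95/ 34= 2.79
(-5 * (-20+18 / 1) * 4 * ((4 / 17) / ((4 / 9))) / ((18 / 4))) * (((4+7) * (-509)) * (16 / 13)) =-7166720 / 221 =-32428.60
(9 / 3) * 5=15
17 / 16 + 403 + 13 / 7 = 45463 / 112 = 405.92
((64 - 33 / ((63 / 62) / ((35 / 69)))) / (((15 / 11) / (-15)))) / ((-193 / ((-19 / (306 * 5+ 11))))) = -2056142 / 61564491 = -0.03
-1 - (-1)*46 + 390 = 435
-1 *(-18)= 18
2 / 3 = 0.67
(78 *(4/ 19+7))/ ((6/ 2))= 3562/ 19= 187.47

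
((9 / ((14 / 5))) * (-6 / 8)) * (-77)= 1485 / 8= 185.62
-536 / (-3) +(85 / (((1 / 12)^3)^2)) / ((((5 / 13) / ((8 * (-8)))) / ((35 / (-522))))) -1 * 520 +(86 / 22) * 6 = 2709999147950 / 957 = 2831765044.88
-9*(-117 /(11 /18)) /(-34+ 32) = -9477 /11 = -861.55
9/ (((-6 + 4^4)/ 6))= 0.22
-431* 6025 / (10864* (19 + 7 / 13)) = -33758075 / 2759456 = -12.23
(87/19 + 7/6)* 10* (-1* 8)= -26200/57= -459.65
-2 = -2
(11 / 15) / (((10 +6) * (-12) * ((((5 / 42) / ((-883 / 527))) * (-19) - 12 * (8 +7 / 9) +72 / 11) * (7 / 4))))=106843 / 4769928600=0.00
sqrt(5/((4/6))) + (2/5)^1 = 2/5 + sqrt(30)/2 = 3.14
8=8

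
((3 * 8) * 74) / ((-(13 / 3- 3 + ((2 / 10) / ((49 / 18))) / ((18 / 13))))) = -1281.02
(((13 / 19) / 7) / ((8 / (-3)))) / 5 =-39 / 5320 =-0.01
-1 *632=-632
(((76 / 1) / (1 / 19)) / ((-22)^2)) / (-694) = -361 / 83974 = -0.00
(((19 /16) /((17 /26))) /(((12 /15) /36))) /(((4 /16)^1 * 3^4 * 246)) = 1235 /75276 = 0.02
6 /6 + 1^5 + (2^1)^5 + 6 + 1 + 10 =51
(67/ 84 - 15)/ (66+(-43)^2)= -1193/ 160860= -0.01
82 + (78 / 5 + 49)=733 / 5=146.60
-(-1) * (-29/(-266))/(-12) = -29/3192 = -0.01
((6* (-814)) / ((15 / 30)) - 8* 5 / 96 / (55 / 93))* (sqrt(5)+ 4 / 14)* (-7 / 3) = 429823 / 66+ 3008761* sqrt(5) / 132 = 57480.61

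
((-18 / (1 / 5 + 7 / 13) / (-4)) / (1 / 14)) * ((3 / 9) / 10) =91 / 32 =2.84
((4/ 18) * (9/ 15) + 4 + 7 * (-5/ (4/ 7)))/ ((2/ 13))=-44551/ 120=-371.26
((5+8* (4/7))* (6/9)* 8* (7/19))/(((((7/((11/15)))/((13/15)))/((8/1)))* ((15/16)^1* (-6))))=-9810944/4039875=-2.43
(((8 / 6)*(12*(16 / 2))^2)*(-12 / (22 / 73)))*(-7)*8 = 301400064 / 11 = 27400005.82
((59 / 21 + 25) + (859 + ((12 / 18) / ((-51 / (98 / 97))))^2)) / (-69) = -1367271634933 / 106383300723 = -12.85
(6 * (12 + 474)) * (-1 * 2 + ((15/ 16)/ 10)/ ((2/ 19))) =-51759/ 16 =-3234.94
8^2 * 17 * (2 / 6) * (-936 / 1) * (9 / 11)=-3055104 / 11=-277736.73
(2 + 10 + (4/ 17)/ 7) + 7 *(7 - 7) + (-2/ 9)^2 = 116468/ 9639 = 12.08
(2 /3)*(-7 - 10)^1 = -34 /3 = -11.33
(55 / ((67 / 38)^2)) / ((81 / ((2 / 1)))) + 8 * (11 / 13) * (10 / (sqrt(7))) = 158840 / 363609 + 880 * sqrt(7) / 91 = 26.02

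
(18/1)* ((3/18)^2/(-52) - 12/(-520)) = 211/520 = 0.41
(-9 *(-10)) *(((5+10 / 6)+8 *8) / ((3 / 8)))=16960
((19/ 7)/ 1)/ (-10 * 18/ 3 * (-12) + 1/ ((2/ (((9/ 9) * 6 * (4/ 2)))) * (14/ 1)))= 19/ 5043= 0.00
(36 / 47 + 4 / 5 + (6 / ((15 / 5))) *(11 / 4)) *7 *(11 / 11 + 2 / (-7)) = 35.33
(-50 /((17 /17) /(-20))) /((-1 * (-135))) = 7.41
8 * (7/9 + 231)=16688/9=1854.22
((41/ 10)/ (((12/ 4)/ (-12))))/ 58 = -41/ 145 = -0.28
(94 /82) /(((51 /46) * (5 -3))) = 1081 /2091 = 0.52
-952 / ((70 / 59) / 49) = -196588 / 5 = -39317.60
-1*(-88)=88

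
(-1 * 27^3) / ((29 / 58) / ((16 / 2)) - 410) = 48.01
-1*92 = -92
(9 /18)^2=1 /4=0.25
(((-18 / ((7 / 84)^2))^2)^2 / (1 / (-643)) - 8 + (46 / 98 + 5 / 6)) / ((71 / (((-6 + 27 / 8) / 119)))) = 8532932146004756401 / 946288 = 9017267624660.52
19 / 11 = 1.73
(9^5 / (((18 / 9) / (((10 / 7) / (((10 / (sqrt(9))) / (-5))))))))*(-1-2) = 189800.36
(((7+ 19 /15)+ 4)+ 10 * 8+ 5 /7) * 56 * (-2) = -156208 /15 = -10413.87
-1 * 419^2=-175561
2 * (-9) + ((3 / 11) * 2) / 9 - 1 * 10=-922 / 33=-27.94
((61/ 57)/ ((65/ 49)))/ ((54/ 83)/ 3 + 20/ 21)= 1736609/ 2516930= 0.69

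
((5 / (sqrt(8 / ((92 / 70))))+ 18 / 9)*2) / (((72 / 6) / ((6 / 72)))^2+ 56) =1 / 5198+ sqrt(805) / 145544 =0.00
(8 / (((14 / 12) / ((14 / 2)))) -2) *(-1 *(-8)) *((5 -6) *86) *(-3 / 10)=9494.40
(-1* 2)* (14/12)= -7/3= -2.33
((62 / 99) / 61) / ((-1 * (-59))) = 0.00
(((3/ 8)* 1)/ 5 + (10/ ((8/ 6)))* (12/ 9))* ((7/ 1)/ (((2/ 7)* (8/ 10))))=19747/ 64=308.55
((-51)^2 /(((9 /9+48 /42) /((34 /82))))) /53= 103173 /10865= 9.50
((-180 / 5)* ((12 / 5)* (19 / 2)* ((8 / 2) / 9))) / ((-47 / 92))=167808 / 235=714.08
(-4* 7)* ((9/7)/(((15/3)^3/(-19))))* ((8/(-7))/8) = -684/875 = -0.78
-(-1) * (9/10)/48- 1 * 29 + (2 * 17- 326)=-51357/160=-320.98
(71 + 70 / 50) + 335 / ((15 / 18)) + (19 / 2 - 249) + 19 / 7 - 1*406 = -11787 / 70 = -168.39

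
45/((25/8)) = 72/5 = 14.40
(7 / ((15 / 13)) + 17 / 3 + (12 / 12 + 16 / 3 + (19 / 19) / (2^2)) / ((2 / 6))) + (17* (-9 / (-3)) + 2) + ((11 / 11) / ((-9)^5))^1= 99773107 / 1180980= 84.48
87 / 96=29 / 32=0.91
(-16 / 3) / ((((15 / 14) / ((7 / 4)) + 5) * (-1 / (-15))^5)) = -7938000 / 11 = -721636.36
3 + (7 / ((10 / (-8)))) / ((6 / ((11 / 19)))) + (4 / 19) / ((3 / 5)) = 267 / 95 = 2.81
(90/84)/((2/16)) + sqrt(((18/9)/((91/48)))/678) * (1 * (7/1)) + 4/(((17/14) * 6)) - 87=-27803/357 + 4 * sqrt(10283)/1469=-77.60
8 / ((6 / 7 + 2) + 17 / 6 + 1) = 1.20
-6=-6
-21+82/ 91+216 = 195.90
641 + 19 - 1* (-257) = 917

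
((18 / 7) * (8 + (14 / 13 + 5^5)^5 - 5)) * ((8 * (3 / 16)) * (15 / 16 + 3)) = 13467635128226444413720977 / 2970344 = 4534032128341513445.49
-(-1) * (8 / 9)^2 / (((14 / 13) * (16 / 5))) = 130 / 567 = 0.23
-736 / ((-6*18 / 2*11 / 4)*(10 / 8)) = 5888 / 1485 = 3.96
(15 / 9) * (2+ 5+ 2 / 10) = 12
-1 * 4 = -4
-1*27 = -27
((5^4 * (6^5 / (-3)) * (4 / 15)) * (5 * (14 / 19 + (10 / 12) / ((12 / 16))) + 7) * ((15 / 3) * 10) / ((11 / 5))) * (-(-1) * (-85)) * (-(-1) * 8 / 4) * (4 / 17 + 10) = 57983760000000 / 209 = 277434258373.21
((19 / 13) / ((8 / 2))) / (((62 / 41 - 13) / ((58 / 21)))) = -22591 / 257166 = -0.09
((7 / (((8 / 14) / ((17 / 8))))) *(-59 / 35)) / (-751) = 7021 / 120160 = 0.06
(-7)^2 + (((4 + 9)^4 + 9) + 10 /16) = 28619.62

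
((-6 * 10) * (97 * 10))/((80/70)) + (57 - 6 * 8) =-50916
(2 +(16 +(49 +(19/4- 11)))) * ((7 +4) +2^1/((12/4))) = 2835/4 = 708.75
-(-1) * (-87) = -87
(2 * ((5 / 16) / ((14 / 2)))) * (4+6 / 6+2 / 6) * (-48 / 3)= -160 / 21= -7.62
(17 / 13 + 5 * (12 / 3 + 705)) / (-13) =-46102 / 169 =-272.79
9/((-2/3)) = -27/2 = -13.50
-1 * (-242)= 242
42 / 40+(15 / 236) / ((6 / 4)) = 1289 / 1180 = 1.09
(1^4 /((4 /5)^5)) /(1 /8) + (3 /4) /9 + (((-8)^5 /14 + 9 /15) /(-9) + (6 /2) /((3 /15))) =12075607 /40320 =299.49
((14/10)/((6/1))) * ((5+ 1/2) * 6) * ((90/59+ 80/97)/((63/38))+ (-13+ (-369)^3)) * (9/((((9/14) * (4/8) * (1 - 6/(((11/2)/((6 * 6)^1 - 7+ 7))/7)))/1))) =30687174290597132/775952955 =39547725.27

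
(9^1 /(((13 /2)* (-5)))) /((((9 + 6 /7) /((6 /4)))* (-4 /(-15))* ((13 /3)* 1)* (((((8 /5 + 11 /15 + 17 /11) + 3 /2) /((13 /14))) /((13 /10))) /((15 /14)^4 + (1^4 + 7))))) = -956808369 /12546665600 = -0.08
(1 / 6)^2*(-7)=-7 / 36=-0.19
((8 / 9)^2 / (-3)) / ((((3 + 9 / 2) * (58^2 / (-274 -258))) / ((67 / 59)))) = 1140608 / 180861255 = 0.01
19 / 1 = 19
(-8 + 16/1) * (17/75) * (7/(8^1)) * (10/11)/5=238/825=0.29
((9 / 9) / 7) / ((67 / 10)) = 10 / 469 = 0.02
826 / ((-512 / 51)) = -21063 / 256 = -82.28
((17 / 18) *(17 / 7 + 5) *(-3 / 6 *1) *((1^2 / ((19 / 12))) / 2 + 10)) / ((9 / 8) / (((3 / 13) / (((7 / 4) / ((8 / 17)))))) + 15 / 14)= -11088896 / 5883597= -1.88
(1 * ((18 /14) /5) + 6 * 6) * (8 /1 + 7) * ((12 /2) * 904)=20649168 /7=2949881.14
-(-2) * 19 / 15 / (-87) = -38 / 1305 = -0.03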